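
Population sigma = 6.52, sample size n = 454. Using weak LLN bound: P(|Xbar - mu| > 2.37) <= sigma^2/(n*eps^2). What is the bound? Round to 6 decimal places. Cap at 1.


bound = min(1, sigma^2/(n*eps^2))
sigma^2 = 6.52^2 = 42.5104
n*eps^2 = 454 * 2.37^2 = 454 * 5.6169 = 2550.0726
sigma^2/(n*eps^2) = 42.5104 / 2550.0726 ≈ 0.01667027

0.016670


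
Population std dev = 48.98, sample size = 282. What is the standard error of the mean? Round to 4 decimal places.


SE = sigma / sqrt(n)
sqrt(282) ≈ 16.792856
SE = 48.98 / 16.792856 ≈ 2.916717

2.9167


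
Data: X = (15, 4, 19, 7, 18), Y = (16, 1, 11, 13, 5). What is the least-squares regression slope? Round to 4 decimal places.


b = sum((xi-xbar)(yi-ybar)) / sum((xi-xbar)^2)
n = 5, xbar = 63/5 = 12.6, ybar = 46/5 = 9.2
Sxy = sum((xi-xbar)(yi-ybar)) = 54.4
Sxx = sum((xi-xbar)^2) = 181.2
b = Sxy / Sxx = 136/453 ≈ 0.300221

0.3002


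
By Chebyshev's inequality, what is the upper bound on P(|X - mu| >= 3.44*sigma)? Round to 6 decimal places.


P <= 1/k^2
k^2 = 3.44^2 = 11.8336
1/k^2 = 1 / 11.8336 = 625/7396 ≈ 0.08450514

0.084505


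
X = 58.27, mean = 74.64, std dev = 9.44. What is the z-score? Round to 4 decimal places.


z = (X - mu) / sigma
X - mu = 58.27 - 74.64 = -16.37
z = -16.37 / 9.44 = -1637/944 ≈ -1.734110

-1.7341


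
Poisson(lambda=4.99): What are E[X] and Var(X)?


E[X] = Var(X) = lambda = 4.99

4.99, 4.99


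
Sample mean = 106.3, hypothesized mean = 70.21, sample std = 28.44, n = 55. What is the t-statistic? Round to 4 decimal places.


t = (xbar - mu0) / (s/sqrt(n))
xbar - mu0 = 106.3 - 70.21 = 36.09
sqrt(55) ≈ 7.41619849
s/sqrt(n) = 28.44 / 7.41619849 ≈ 3.83484882
t = 36.09 / 3.83484882 ≈ 9.411062

9.4111


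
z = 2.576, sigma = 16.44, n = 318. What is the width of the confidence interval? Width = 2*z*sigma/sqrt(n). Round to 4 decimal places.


width = 2*z*sigma/sqrt(n)
2*z*sigma = 2 * 2.576 * 16.44 = 84.69888
sqrt(318) ≈ 17.832555
width = 84.69888 / 17.832555 ≈ 4.749677

4.7497


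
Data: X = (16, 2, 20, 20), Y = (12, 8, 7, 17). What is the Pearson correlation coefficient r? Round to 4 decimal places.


r = sum((xi-xbar)(yi-ybar)) / sqrt(sum((xi-xbar)^2) * sum((yi-ybar)^2))
n = 4, xbar = 58/4 = 14.5, ybar = 44/4 = 11
Sxy = sum((xi-xbar)(yi-ybar)) = 50
Sxx = sum((xi-xbar)^2) = 219
Syy = sum((yi-ybar)^2) = 62
sqrt(Sxx*Syy) ≈ 116.524675
r = Sxy / sqrt(Sxx*Syy) = 50 / 116.524675 ≈ 0.429094

0.4291


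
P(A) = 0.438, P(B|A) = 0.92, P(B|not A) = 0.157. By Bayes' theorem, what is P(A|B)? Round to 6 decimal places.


P(A|B) = P(B|A)*P(A) / P(B), P(B) = P(B|A)*P(A) + P(B|not A)*P(not A)
P(B|A)*P(A) = 0.92 * 0.438 = 0.40296
P(B|not A)*P(not A) = 0.157 * 0.562 = 0.088234
P(B) = 0.40296 + 0.088234 = 0.491194
P(A|B) = 0.40296 / 0.491194 ≈ 0.82036833

0.820368


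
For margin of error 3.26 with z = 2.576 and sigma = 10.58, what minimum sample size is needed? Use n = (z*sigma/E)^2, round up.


z*sigma/E = 2.576 * 10.58 / 3.26 ≈ 8.360147
(z*sigma/E)^2 ≈ 69.892062
round up: n = 70

70


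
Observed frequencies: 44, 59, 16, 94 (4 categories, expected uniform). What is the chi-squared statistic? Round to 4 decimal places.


chi2 = sum((O-E)^2/E), E = total/4
total = 213, E = 213/4 = 53.25
(44 - 53.25)^2 / 53.25 = 85.5625 / 53.25 = 1369/852 ≈ 1.606808
(59 - 53.25)^2 / 53.25 = 33.0625 / 53.25 = 529/852 ≈ 0.620892
(16 - 53.25)^2 / 53.25 = 1387.5625 / 53.25 = 22201/852 ≈ 26.057512
(94 - 53.25)^2 / 53.25 = 1660.5625 / 53.25 = 26569/852 ≈ 31.184272
chi2 = 12667/213 ≈ 59.469484

59.4695


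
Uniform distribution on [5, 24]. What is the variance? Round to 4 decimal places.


Var = (b-a)^2 / 12
(b-a)^2 = (24 - 5)^2 = 361
Var = 361/12 ≈ 30.083333

30.0833


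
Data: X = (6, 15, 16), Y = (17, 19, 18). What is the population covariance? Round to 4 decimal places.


Cov = (1/n)*sum((xi-xbar)(yi-ybar))
n = 3, xbar = 37/3 ≈ 12.333333, ybar = 54/3 = 18
sum((xi-xbar)(yi-ybar)) = 9
Cov = 9 / 3 = 3

3.0000


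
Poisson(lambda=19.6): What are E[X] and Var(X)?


E[X] = Var(X) = lambda = 19.6

19.6, 19.6


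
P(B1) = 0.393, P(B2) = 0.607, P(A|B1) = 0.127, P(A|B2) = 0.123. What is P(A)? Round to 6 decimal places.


P(A) = P(A|B1)*P(B1) + P(A|B2)*P(B2)
P(A|B1)*P(B1) = 0.127 * 0.393 = 0.049911
P(A|B2)*P(B2) = 0.123 * 0.607 = 0.074661
P(A) = 0.049911 + 0.074661 = 0.124572

0.124572


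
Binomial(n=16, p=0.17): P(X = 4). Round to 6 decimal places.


P = C(n,k) * p^k * (1-p)^(n-k)
C(16,4) = 1820
p^k = 0.17^4 = 0.00083521
(1-p)^(n-k) = 0.83^12 ≈ 0.1068900
P = 1820 * 0.00083521 * 0.1068900 ≈ 0.162482

0.162482


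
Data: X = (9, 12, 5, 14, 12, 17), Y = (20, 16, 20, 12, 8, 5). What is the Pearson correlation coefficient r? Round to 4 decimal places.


r = sum((xi-xbar)(yi-ybar)) / sqrt(sum((xi-xbar)^2) * sum((yi-ybar)^2))
n = 6, xbar = 69/6 = 11.5, ybar = 81/6 = 13.5
Sxy = sum((xi-xbar)(yi-ybar)) = -110.5
Sxx = sum((xi-xbar)^2) = 85.5
Syy = sum((yi-ybar)^2) = 195.5
sqrt(Sxx*Syy) ≈ 129.287470
r = Sxy / sqrt(Sxx*Syy) = -110.5 / 129.287470 ≈ -0.854685

-0.8547


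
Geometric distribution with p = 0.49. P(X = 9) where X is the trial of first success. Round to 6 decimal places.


P = (1-p)^(k-1) * p
(1-p)^(k-1) = 0.51^8 ≈ 0.004576794
P = 0.004576794 * 0.49 ≈ 0.002242629

0.002243


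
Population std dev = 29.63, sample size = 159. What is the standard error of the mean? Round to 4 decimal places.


SE = sigma / sqrt(n)
sqrt(159) ≈ 12.609520
SE = 29.63 / 12.609520 ≈ 2.349812

2.3498


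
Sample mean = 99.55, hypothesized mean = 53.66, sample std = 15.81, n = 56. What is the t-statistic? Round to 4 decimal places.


t = (xbar - mu0) / (s/sqrt(n))
xbar - mu0 = 99.55 - 53.66 = 45.89
sqrt(56) ≈ 7.48331477
s/sqrt(n) = 15.81 / 7.48331477 ≈ 2.11270012
t = 45.89 / 2.11270012 ≈ 21.721019

21.7210


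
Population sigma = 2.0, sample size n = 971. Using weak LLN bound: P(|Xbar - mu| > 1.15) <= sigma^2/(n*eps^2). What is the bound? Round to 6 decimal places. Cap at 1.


bound = min(1, sigma^2/(n*eps^2))
sigma^2 = 2.0^2 = 4
n*eps^2 = 971 * 1.15^2 = 971 * 1.3225 = 1284.1475
sigma^2/(n*eps^2) = 4 / 1284.1475 ≈ 0.00311491

0.003115


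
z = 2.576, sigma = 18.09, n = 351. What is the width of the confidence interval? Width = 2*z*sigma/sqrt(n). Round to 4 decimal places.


width = 2*z*sigma/sqrt(n)
2*z*sigma = 2 * 2.576 * 18.09 = 93.19968
sqrt(351) ≈ 18.734994
width = 93.19968 / 18.734994 ≈ 4.974631

4.9746


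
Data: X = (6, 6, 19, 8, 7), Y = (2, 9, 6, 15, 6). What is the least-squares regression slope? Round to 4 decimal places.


b = sum((xi-xbar)(yi-ybar)) / sum((xi-xbar)^2)
n = 5, xbar = 46/5 = 9.2, ybar = 38/5 = 7.6
Sxy = sum((xi-xbar)(yi-ybar)) = -7.6
Sxx = sum((xi-xbar)^2) = 122.8
b = Sxy / Sxx = -19/307 ≈ -0.061889

-0.0619


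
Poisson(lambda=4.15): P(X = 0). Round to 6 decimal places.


P = e^(-lam) * lam^k / k!
e^(-4.15) ≈ 0.01576442
lam^k = 4.15^0 = 1
k! = 0! = 1
P = 0.01576442 * 1 / 1 ≈ 0.015764

0.015764


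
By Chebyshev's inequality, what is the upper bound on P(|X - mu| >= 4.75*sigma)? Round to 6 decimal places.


P <= 1/k^2
k^2 = 4.75^2 = 22.5625
1/k^2 = 1 / 22.5625 = 16/361 ≈ 0.04432133

0.044321


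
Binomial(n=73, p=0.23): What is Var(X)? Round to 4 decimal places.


Var = n*p*(1-p) = 73 * 0.23 * 0.77 = 12.9283

12.9283


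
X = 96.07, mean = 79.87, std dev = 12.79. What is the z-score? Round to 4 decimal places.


z = (X - mu) / sigma
X - mu = 96.07 - 79.87 = 16.2
z = 16.2 / 12.79 = 1620/1279 ≈ 1.266615

1.2666


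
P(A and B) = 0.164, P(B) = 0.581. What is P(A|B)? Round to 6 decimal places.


P(A|B) = P(A and B) / P(B) = 0.164 / 0.581 = 164/581 ≈ 0.28227194

0.282272


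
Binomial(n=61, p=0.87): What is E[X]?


E[X] = n*p = 61 * 0.87 = 53.07

53.07


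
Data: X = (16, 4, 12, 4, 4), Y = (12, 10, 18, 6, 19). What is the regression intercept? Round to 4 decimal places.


a = ybar - b*xbar, where b = sum((xi-xbar)(yi-ybar)) / sum((xi-xbar)^2)
n = 5, xbar = 40/5 = 8, ybar = 65/5 = 13
Sxy = sum((xi-xbar)(yi-ybar)) = 28
Sxx = sum((xi-xbar)^2) = 128
b = Sxy / Sxx = 0.21875
a = 13 - 0.21875 * 8 = 11.25

11.2500


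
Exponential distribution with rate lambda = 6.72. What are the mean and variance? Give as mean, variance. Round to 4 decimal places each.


mean = 1/lam, var = 1/lam^2
mean = 1 / 6.72 = 25/168 ≈ 0.148810
lam^2 = 6.72^2 = 45.1584
var = 1 / 45.1584 ≈ 0.022144

0.1488, 0.0221


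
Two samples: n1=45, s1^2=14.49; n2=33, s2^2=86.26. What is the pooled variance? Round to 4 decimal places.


sp^2 = ((n1-1)*s1^2 + (n2-1)*s2^2)/(n1+n2-2)
(n1-1)*s1^2 = 44 * 14.49 = 637.56
(n2-1)*s2^2 = 32 * 86.26 = 2760.32
numerator = 637.56 + 2760.32 = 3397.88
n1+n2-2 = 76
sp^2 = 3397.88 / 76 = 84947/1900 ≈ 44.708947

44.7089


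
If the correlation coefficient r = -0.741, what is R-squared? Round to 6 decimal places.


R^2 = r^2 = (-0.741)^2 = 0.549081

0.549081


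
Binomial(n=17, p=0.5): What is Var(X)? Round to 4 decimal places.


Var = n*p*(1-p) = 17 * 0.5 * 0.5 = 4.25

4.2500


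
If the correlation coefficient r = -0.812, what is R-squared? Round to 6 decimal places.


R^2 = r^2 = (-0.812)^2 = 0.659344

0.659344


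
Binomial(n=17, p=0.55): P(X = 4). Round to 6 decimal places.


P = C(n,k) * p^k * (1-p)^(n-k)
C(17,4) = 2380
p^k = 0.55^4 = 0.09150625
(1-p)^(n-k) = 0.45^13 ≈ 0.00003102864
P = 2380 * 0.09150625 * 0.00003102864 ≈ 0.006758

0.006758


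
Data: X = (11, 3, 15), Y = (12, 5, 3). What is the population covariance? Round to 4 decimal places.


Cov = (1/n)*sum((xi-xbar)(yi-ybar))
n = 3, xbar = 29/3 ≈ 9.666667, ybar = 20/3 ≈ 6.666667
sum((xi-xbar)(yi-ybar)) = -4/3 ≈ -1.333333
Cov = -1.333333 / 3 = -4/9 ≈ -0.444444

-0.4444


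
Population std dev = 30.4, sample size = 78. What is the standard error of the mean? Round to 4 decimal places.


SE = sigma / sqrt(n)
sqrt(78) ≈ 8.831761
SE = 30.4 / 8.831761 ≈ 3.442122

3.4421


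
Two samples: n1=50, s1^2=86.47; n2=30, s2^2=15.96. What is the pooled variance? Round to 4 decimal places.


sp^2 = ((n1-1)*s1^2 + (n2-1)*s2^2)/(n1+n2-2)
(n1-1)*s1^2 = 49 * 86.47 = 4237.03
(n2-1)*s2^2 = 29 * 15.96 = 462.84
numerator = 4237.03 + 462.84 = 4699.87
n1+n2-2 = 78
sp^2 = 4699.87 / 78 = 469987/7800 ≈ 60.254744

60.2547


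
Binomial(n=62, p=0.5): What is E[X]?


E[X] = n*p = 62 * 0.5 = 31

31


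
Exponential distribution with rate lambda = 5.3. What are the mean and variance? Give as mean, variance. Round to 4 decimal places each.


mean = 1/lam, var = 1/lam^2
mean = 1 / 5.3 = 10/53 ≈ 0.188679
lam^2 = 5.3^2 = 28.09
var = 1 / 28.09 = 100/2809 ≈ 0.035600

0.1887, 0.0356


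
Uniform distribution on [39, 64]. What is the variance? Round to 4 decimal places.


Var = (b-a)^2 / 12
(b-a)^2 = (64 - 39)^2 = 625
Var = 625/12 ≈ 52.083333

52.0833


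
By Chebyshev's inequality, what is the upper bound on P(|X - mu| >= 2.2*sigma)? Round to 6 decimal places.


P <= 1/k^2
k^2 = 2.2^2 = 4.84
1/k^2 = 1 / 4.84 = 25/121 ≈ 0.20661157

0.206612


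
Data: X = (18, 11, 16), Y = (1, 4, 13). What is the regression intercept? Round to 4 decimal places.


a = ybar - b*xbar, where b = sum((xi-xbar)(yi-ybar)) / sum((xi-xbar)^2)
n = 3, xbar = 45/3 = 15, ybar = 18/3 = 6
Sxy = sum((xi-xbar)(yi-ybar)) = 0
Sxx = sum((xi-xbar)^2) = 26
b = Sxy / Sxx = 0
a = 6 - 0 * 15 = 6

6.0000


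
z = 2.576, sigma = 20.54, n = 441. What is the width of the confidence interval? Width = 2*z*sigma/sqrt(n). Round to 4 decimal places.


width = 2*z*sigma/sqrt(n)
2*z*sigma = 2 * 2.576 * 20.54 = 105.82208
sqrt(441) = 21
width = 105.82208 / 21 = 47242/9375 ≈ 5.039147

5.0391


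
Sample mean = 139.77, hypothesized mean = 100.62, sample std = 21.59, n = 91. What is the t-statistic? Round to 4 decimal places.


t = (xbar - mu0) / (s/sqrt(n))
xbar - mu0 = 139.77 - 100.62 = 39.15
sqrt(91) ≈ 9.53939201
s/sqrt(n) = 21.59 / 9.53939201 ≈ 2.26324696
t = 39.15 / 2.26324696 ≈ 17.298156

17.2982


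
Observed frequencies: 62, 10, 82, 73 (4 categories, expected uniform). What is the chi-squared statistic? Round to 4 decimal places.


chi2 = sum((O-E)^2/E), E = total/4
total = 227, E = 227/4 = 56.75
(62 - 56.75)^2 / 56.75 = 27.5625 / 56.75 = 441/908 ≈ 0.485683
(10 - 56.75)^2 / 56.75 = 2185.5625 / 56.75 = 34969/908 ≈ 38.512115
(82 - 56.75)^2 / 56.75 = 637.5625 / 56.75 = 10201/908 ≈ 11.234581
(73 - 56.75)^2 / 56.75 = 264.0625 / 56.75 = 4225/908 ≈ 4.653084
chi2 = 12459/227 ≈ 54.885463

54.8855


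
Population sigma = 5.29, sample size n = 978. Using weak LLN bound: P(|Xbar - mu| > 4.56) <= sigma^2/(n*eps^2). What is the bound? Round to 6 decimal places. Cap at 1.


bound = min(1, sigma^2/(n*eps^2))
sigma^2 = 5.29^2 = 27.9841
n*eps^2 = 978 * 4.56^2 = 978 * 20.7936 = 20336.1408
sigma^2/(n*eps^2) = 27.9841 / 20336.1408 ≈ 0.00137608

0.001376


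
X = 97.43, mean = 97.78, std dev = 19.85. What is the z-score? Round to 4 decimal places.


z = (X - mu) / sigma
X - mu = 97.43 - 97.78 = -0.35
z = -0.35 / 19.85 = -7/397 ≈ -0.017632

-0.0176


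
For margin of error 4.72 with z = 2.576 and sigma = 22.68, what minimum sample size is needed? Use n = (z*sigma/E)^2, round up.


z*sigma/E = 2.576 * 22.68 / 4.72 = 91287/7375 ≈ 12.377898
(z*sigma/E)^2 ≈ 153.212366
round up: n = 154

154


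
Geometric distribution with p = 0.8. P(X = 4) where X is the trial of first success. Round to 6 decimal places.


P = (1-p)^(k-1) * p
(1-p)^(k-1) = 0.2^3 = 0.008
P = 0.008 * 0.8 = 0.0064

0.006400


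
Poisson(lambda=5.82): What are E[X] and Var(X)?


E[X] = Var(X) = lambda = 5.82

5.82, 5.82


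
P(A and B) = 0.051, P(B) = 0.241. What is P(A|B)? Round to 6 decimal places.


P(A|B) = P(A and B) / P(B) = 0.051 / 0.241 = 51/241 ≈ 0.21161826

0.211618


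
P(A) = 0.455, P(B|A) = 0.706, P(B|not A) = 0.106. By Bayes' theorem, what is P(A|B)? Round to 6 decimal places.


P(A|B) = P(B|A)*P(A) / P(B), P(B) = P(B|A)*P(A) + P(B|not A)*P(not A)
P(B|A)*P(A) = 0.706 * 0.455 = 0.32123
P(B|not A)*P(not A) = 0.106 * 0.545 = 0.05777
P(B) = 0.32123 + 0.05777 = 0.379
P(A|B) = 0.32123 / 0.379 ≈ 0.84757256

0.847573


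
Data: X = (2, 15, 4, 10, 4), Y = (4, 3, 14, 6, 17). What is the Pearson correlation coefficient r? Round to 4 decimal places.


r = sum((xi-xbar)(yi-ybar)) / sqrt(sum((xi-xbar)^2) * sum((yi-ybar)^2))
n = 5, xbar = 35/5 = 7, ybar = 44/5 = 8.8
Sxy = sum((xi-xbar)(yi-ybar)) = -71
Sxx = sum((xi-xbar)^2) = 116
Syy = sum((yi-ybar)^2) = 158.8
sqrt(Sxx*Syy) ≈ 135.723248
r = Sxy / sqrt(Sxx*Syy) = -71 / 135.723248 ≈ -0.523123

-0.5231


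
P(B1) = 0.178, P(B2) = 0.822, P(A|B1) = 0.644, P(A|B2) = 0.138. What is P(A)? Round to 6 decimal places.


P(A) = P(A|B1)*P(B1) + P(A|B2)*P(B2)
P(A|B1)*P(B1) = 0.644 * 0.178 = 0.114632
P(A|B2)*P(B2) = 0.138 * 0.822 = 0.113436
P(A) = 0.114632 + 0.113436 = 0.228068

0.228068


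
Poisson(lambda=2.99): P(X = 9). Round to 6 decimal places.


P = e^(-lam) * lam^k / k!
e^(-2.99) ≈ 0.05028744
lam^k = 2.99^9 ≈ 19100.322269
k! = 9! = 362880
P = 0.05028744 * 19100.322269 / 362880 ≈ 0.002647

0.002647


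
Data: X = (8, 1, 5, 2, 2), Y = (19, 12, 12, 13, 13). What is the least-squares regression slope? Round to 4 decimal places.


b = sum((xi-xbar)(yi-ybar)) / sum((xi-xbar)^2)
n = 5, xbar = 18/5 = 3.6, ybar = 69/5 = 13.8
Sxy = sum((xi-xbar)(yi-ybar)) = 27.6
Sxx = sum((xi-xbar)^2) = 33.2
b = Sxy / Sxx = 69/83 ≈ 0.831325

0.8313


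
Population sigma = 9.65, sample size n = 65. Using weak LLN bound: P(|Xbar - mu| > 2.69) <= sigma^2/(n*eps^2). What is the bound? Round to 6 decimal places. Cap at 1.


bound = min(1, sigma^2/(n*eps^2))
sigma^2 = 9.65^2 = 93.1225
n*eps^2 = 65 * 2.69^2 = 65 * 7.2361 = 470.3465
sigma^2/(n*eps^2) = 93.1225 / 470.3465 ≈ 0.19798702

0.197987


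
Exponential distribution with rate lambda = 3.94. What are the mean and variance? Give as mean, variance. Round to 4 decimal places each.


mean = 1/lam, var = 1/lam^2
mean = 1 / 3.94 = 50/197 ≈ 0.253807
lam^2 = 3.94^2 = 15.5236
var = 1 / 15.5236 ≈ 0.064418

0.2538, 0.0644


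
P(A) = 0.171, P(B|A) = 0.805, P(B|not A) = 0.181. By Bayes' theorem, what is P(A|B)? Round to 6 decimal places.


P(A|B) = P(B|A)*P(A) / P(B), P(B) = P(B|A)*P(A) + P(B|not A)*P(not A)
P(B|A)*P(A) = 0.805 * 0.171 = 0.137655
P(B|not A)*P(not A) = 0.181 * 0.829 = 0.150049
P(B) = 0.137655 + 0.150049 = 0.287704
P(A|B) = 0.137655 / 0.287704 ≈ 0.47846050

0.478461


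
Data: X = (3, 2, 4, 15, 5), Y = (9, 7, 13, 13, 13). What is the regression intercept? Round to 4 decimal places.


a = ybar - b*xbar, where b = sum((xi-xbar)(yi-ybar)) / sum((xi-xbar)^2)
n = 5, xbar = 29/5 = 5.8, ybar = 55/5 = 11
Sxy = sum((xi-xbar)(yi-ybar)) = 34
Sxx = sum((xi-xbar)^2) = 110.8
b = Sxy / Sxx = 85/277 ≈ 0.306859
a = 11 - 0.306859 * 5.8 = 2554/277 ≈ 9.220217

9.2202


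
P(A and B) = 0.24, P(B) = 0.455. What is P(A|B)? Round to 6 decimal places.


P(A|B) = P(A and B) / P(B) = 0.24 / 0.455 = 48/91 ≈ 0.52747253

0.527473


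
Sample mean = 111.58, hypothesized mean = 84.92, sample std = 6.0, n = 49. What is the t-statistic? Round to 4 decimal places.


t = (xbar - mu0) / (s/sqrt(n))
xbar - mu0 = 111.58 - 84.92 = 26.66
sqrt(49) = 7
s/sqrt(n) = 6.0 / 7 = 6/7 ≈ 0.85714286
t = 26.66 / 0.85714286 = 9331/300 ≈ 31.103333

31.1033


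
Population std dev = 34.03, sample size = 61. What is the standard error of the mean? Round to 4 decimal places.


SE = sigma / sqrt(n)
sqrt(61) ≈ 7.810250
SE = 34.03 / 7.810250 ≈ 4.357095

4.3571


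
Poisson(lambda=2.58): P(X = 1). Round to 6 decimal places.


P = e^(-lam) * lam^k / k!
e^(-2.58) ≈ 0.07577400
lam^k = 2.58^1 = 2.58
k! = 1! = 1
P = 0.07577400 * 2.58 / 1 ≈ 0.195497

0.195497


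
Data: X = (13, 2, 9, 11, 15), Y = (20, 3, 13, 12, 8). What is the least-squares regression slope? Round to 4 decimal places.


b = sum((xi-xbar)(yi-ybar)) / sum((xi-xbar)^2)
n = 5, xbar = 50/5 = 10, ybar = 56/5 = 11.2
Sxy = sum((xi-xbar)(yi-ybar)) = 75
Sxx = sum((xi-xbar)^2) = 100
b = Sxy / Sxx = 0.75

0.7500


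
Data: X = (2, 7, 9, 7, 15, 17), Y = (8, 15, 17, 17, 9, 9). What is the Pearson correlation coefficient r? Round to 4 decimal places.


r = sum((xi-xbar)(yi-ybar)) / sqrt(sum((xi-xbar)^2) * sum((yi-ybar)^2))
n = 6, xbar = 57/6 = 9.5, ybar = 75/6 = 12.5
Sxy = sum((xi-xbar)(yi-ybar)) = -31.5
Sxx = sum((xi-xbar)^2) = 155.5
Syy = sum((yi-ybar)^2) = 91.5
sqrt(Sxx*Syy) ≈ 119.282228
r = Sxy / sqrt(Sxx*Syy) = -31.5 / 119.282228 ≈ -0.264080

-0.2641


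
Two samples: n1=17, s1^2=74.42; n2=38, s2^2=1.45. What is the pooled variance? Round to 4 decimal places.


sp^2 = ((n1-1)*s1^2 + (n2-1)*s2^2)/(n1+n2-2)
(n1-1)*s1^2 = 16 * 74.42 = 1190.72
(n2-1)*s2^2 = 37 * 1.45 = 53.65
numerator = 1190.72 + 53.65 = 1244.37
n1+n2-2 = 53
sp^2 = 1244.37 / 53 = 124437/5300 ≈ 23.478679

23.4787


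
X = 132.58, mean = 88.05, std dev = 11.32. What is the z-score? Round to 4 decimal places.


z = (X - mu) / sigma
X - mu = 132.58 - 88.05 = 44.53
z = 44.53 / 11.32 = 4453/1132 ≈ 3.933746

3.9337


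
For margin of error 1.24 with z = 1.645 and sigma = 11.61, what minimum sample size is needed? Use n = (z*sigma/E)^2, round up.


z*sigma/E = 1.645 * 11.61 / 1.24 ≈ 15.401976
(z*sigma/E)^2 ≈ 237.220859
round up: n = 238

238


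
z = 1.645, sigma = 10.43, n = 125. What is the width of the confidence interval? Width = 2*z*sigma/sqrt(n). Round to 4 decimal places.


width = 2*z*sigma/sqrt(n)
2*z*sigma = 2 * 1.645 * 10.43 = 34.3147
sqrt(125) ≈ 11.180340
width = 34.3147 / 11.180340 ≈ 3.069200

3.0692


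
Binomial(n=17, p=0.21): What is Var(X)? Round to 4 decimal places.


Var = n*p*(1-p) = 17 * 0.21 * 0.79 = 2.8203

2.8203


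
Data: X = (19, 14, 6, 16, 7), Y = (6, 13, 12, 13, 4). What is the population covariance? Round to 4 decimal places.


Cov = (1/n)*sum((xi-xbar)(yi-ybar))
n = 5, xbar = 62/5 = 12.4, ybar = 48/5 = 9.6
sum((xi-xbar)(yi-ybar)) = 8.8
Cov = 8.8 / 5 = 1.76

1.7600


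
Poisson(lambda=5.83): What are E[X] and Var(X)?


E[X] = Var(X) = lambda = 5.83

5.83, 5.83


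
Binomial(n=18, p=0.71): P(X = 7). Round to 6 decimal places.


P = C(n,k) * p^k * (1-p)^(n-k)
C(18,7) = 31824
p^k = 0.71^7 ≈ 0.09095120
(1-p)^(n-k) = 0.29^11 ≈ 0.000001220051
P = 31824 * 0.09095120 * 0.000001220051 ≈ 0.003531

0.003531


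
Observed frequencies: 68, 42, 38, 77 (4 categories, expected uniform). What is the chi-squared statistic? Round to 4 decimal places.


chi2 = sum((O-E)^2/E), E = total/4
total = 225, E = 225/4 = 56.25
(68 - 56.25)^2 / 56.25 = 138.0625 / 56.25 = 2209/900 ≈ 2.454444
(42 - 56.25)^2 / 56.25 = 203.0625 / 56.25 = 3.61
(38 - 56.25)^2 / 56.25 = 333.0625 / 56.25 = 5329/900 ≈ 5.921111
(77 - 56.25)^2 / 56.25 = 430.5625 / 56.25 = 6889/900 ≈ 7.654444
chi2 = 19.64

19.6400


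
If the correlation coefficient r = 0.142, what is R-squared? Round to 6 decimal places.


R^2 = r^2 = (0.142)^2 = 0.020164

0.020164


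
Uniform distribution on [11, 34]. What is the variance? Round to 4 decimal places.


Var = (b-a)^2 / 12
(b-a)^2 = (34 - 11)^2 = 529
Var = 529/12 ≈ 44.083333

44.0833


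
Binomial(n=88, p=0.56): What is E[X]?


E[X] = n*p = 88 * 0.56 = 49.28

49.28


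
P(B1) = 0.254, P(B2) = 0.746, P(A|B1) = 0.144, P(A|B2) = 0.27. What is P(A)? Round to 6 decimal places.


P(A) = P(A|B1)*P(B1) + P(A|B2)*P(B2)
P(A|B1)*P(B1) = 0.144 * 0.254 = 0.036576
P(A|B2)*P(B2) = 0.27 * 0.746 = 0.20142
P(A) = 0.036576 + 0.20142 = 0.237996

0.237996


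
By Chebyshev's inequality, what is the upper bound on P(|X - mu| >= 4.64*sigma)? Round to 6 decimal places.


P <= 1/k^2
k^2 = 4.64^2 = 21.5296
1/k^2 = 1 / 21.5296 ≈ 0.04644768

0.046448


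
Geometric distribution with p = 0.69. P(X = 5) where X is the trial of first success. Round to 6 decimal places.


P = (1-p)^(k-1) * p
(1-p)^(k-1) = 0.31^4 = 0.00923521
P = 0.00923521 * 0.69 ≈ 0.006372295

0.006372


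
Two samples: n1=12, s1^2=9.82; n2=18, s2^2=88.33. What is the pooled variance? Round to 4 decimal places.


sp^2 = ((n1-1)*s1^2 + (n2-1)*s2^2)/(n1+n2-2)
(n1-1)*s1^2 = 11 * 9.82 = 108.02
(n2-1)*s2^2 = 17 * 88.33 = 1501.61
numerator = 108.02 + 1501.61 = 1609.63
n1+n2-2 = 28
sp^2 = 1609.63 / 28 = 160963/2800 ≈ 57.486786

57.4868


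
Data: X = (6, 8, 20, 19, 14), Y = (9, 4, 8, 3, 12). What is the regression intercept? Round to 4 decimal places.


a = ybar - b*xbar, where b = sum((xi-xbar)(yi-ybar)) / sum((xi-xbar)^2)
n = 5, xbar = 67/5 = 13.4, ybar = 36/5 = 7.2
Sxy = sum((xi-xbar)(yi-ybar)) = -11.4
Sxx = sum((xi-xbar)^2) = 159.2
b = Sxy / Sxx = -57/796 ≈ -0.071608
a = 7.2 - (-0.071608) * 13.4 = 6495/796 ≈ 8.159548

8.1595


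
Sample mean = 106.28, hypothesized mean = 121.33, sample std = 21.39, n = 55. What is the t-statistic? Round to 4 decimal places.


t = (xbar - mu0) / (s/sqrt(n))
xbar - mu0 = 106.28 - 121.33 = -15.05
sqrt(55) ≈ 7.41619849
s/sqrt(n) = 21.39 / 7.41619849 ≈ 2.88422701
t = -15.05 / 2.88422701 ≈ -5.218036

-5.2180


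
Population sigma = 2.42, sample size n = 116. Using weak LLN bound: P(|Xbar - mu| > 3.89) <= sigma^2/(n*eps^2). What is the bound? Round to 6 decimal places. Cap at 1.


bound = min(1, sigma^2/(n*eps^2))
sigma^2 = 2.42^2 = 5.8564
n*eps^2 = 116 * 3.89^2 = 116 * 15.1321 = 1755.3236
sigma^2/(n*eps^2) = 5.8564 / 1755.3236 ≈ 0.00333636

0.003336


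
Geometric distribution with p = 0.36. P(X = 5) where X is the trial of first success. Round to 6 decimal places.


P = (1-p)^(k-1) * p
(1-p)^(k-1) = 0.64^4 ≈ 0.1677722
P = 0.1677722 * 0.36 ≈ 0.06039798

0.060398


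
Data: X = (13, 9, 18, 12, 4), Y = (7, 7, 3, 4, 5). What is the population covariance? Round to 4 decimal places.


Cov = (1/n)*sum((xi-xbar)(yi-ybar))
n = 5, xbar = 56/5 = 11.2, ybar = 26/5 = 5.2
sum((xi-xbar)(yi-ybar)) = -15.2
Cov = -15.2 / 5 = -3.04

-3.0400


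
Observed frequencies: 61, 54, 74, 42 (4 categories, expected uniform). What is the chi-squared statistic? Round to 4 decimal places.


chi2 = sum((O-E)^2/E), E = total/4
total = 231, E = 231/4 = 57.75
(61 - 57.75)^2 / 57.75 = 10.5625 / 57.75 = 169/924 ≈ 0.182900
(54 - 57.75)^2 / 57.75 = 14.0625 / 57.75 = 75/308 ≈ 0.243506
(74 - 57.75)^2 / 57.75 = 264.0625 / 57.75 = 4225/924 ≈ 4.572511
(42 - 57.75)^2 / 57.75 = 248.0625 / 57.75 = 189/44 ≈ 4.295455
chi2 = 2147/231 ≈ 9.294372

9.2944


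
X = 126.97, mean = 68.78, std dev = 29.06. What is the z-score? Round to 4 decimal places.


z = (X - mu) / sigma
X - mu = 126.97 - 68.78 = 58.19
z = 58.19 / 29.06 = 5819/2906 ≈ 2.002409

2.0024


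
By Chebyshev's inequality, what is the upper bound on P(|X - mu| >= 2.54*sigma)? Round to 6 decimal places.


P <= 1/k^2
k^2 = 2.54^2 = 6.4516
1/k^2 = 1 / 6.4516 ≈ 0.15500031

0.155000


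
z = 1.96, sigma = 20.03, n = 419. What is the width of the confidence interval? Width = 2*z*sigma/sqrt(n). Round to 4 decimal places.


width = 2*z*sigma/sqrt(n)
2*z*sigma = 2 * 1.96 * 20.03 = 78.5176
sqrt(419) ≈ 20.469489
width = 78.5176 / 20.469489 ≈ 3.835836

3.8358


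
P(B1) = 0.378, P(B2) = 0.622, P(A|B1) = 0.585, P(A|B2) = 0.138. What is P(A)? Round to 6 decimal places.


P(A) = P(A|B1)*P(B1) + P(A|B2)*P(B2)
P(A|B1)*P(B1) = 0.585 * 0.378 = 0.22113
P(A|B2)*P(B2) = 0.138 * 0.622 = 0.085836
P(A) = 0.22113 + 0.085836 = 0.306966

0.306966


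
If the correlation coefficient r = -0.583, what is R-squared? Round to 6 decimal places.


R^2 = r^2 = (-0.583)^2 = 0.339889

0.339889


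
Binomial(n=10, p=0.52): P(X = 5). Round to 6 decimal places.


P = C(n,k) * p^k * (1-p)^(n-k)
C(10,5) = 252
p^k = 0.52^5 ≈ 0.03802040
(1-p)^(n-k) = 0.48^5 ≈ 0.02548040
P = 252 * 0.03802040 * 0.02548040 ≈ 0.244131

0.244131


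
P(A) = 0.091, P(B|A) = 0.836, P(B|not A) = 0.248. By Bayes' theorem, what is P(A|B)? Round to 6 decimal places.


P(A|B) = P(B|A)*P(A) / P(B), P(B) = P(B|A)*P(A) + P(B|not A)*P(not A)
P(B|A)*P(A) = 0.836 * 0.091 = 0.076076
P(B|not A)*P(not A) = 0.248 * 0.909 = 0.225432
P(B) = 0.076076 + 0.225432 = 0.301508
P(A|B) = 0.076076 / 0.301508 ≈ 0.25231835

0.252318


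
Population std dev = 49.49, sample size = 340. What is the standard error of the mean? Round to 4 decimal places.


SE = sigma / sqrt(n)
sqrt(340) ≈ 18.439089
SE = 49.49 / 18.439089 ≈ 2.683972

2.6840


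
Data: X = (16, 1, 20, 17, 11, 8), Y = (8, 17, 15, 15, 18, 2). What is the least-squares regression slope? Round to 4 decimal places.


b = sum((xi-xbar)(yi-ybar)) / sum((xi-xbar)^2)
n = 6, xbar = 73/6 ≈ 12.166667, ybar = 75/6 = 12.5
Sxy = sum((xi-xbar)(yi-ybar)) = 1.5
Sxx = sum((xi-xbar)^2) = 1457/6 ≈ 242.833333
b = Sxy / Sxx = 9/1457 ≈ 0.006177

0.0062


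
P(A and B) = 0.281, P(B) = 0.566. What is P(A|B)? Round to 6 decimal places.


P(A|B) = P(A and B) / P(B) = 0.281 / 0.566 = 281/566 ≈ 0.49646643

0.496466


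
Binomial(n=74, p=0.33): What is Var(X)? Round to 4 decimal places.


Var = n*p*(1-p) = 74 * 0.33 * 0.67 = 16.3614

16.3614


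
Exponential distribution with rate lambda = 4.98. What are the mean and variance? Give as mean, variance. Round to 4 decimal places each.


mean = 1/lam, var = 1/lam^2
mean = 1 / 4.98 = 50/249 ≈ 0.200803
lam^2 = 4.98^2 = 24.8004
var = 1 / 24.8004 ≈ 0.040322

0.2008, 0.0403


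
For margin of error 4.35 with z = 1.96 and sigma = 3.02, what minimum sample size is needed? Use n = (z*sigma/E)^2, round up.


z*sigma/E = 1.96 * 3.02 / 4.35 ≈ 1.360736
(z*sigma/E)^2 ≈ 1.851601
round up: n = 2

2


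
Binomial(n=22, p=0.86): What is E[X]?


E[X] = n*p = 22 * 0.86 = 18.92

18.92


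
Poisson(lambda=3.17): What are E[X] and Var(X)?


E[X] = Var(X) = lambda = 3.17

3.17, 3.17


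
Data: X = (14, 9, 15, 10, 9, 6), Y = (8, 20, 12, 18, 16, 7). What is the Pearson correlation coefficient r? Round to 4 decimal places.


r = sum((xi-xbar)(yi-ybar)) / sqrt(sum((xi-xbar)^2) * sum((yi-ybar)^2))
n = 6, xbar = 63/6 = 10.5, ybar = 81/6 = 13.5
Sxy = sum((xi-xbar)(yi-ybar)) = -12.5
Sxx = sum((xi-xbar)^2) = 57.5
Syy = sum((yi-ybar)^2) = 143.5
sqrt(Sxx*Syy) ≈ 90.836391
r = Sxy / sqrt(Sxx*Syy) = -12.5 / 90.836391 ≈ -0.137610

-0.1376


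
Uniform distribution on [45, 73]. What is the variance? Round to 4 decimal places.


Var = (b-a)^2 / 12
(b-a)^2 = (73 - 45)^2 = 784
Var = 784/12 ≈ 65.333333

65.3333


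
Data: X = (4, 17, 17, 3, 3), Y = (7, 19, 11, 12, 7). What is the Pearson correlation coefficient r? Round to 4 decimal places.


r = sum((xi-xbar)(yi-ybar)) / sqrt(sum((xi-xbar)^2) * sum((yi-ybar)^2))
n = 5, xbar = 44/5 = 8.8, ybar = 56/5 = 11.2
Sxy = sum((xi-xbar)(yi-ybar)) = 102.2
Sxx = sum((xi-xbar)^2) = 224.8
Syy = sum((yi-ybar)^2) = 96.8
sqrt(Sxx*Syy) ≈ 147.514881
r = Sxy / sqrt(Sxx*Syy) = 102.2 / 147.514881 ≈ 0.692811

0.6928


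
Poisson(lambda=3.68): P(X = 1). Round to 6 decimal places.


P = e^(-lam) * lam^k / k!
e^(-3.68) ≈ 0.02522297
lam^k = 3.68^1 = 3.68
k! = 1! = 1
P = 0.02522297 * 3.68 / 1 ≈ 0.092821

0.092821


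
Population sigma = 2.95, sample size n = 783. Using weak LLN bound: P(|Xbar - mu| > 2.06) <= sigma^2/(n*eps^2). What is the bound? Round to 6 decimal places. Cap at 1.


bound = min(1, sigma^2/(n*eps^2))
sigma^2 = 2.95^2 = 8.7025
n*eps^2 = 783 * 2.06^2 = 783 * 4.2436 = 3322.7388
sigma^2/(n*eps^2) = 8.7025 / 3322.7388 ≈ 0.00261907

0.002619


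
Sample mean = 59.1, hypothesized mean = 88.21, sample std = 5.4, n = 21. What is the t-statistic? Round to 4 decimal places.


t = (xbar - mu0) / (s/sqrt(n))
xbar - mu0 = 59.1 - 88.21 = -29.11
sqrt(21) ≈ 4.58257569
s/sqrt(n) = 5.4 / 4.58257569 ≈ 1.17837661
t = -29.11 / 1.17837661 ≈ -24.703477

-24.7035


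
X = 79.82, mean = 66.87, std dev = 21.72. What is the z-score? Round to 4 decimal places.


z = (X - mu) / sigma
X - mu = 79.82 - 66.87 = 12.95
z = 12.95 / 21.72 = 1295/2172 ≈ 0.596225

0.5962


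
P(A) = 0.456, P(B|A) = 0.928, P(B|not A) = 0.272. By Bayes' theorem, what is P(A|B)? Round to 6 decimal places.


P(A|B) = P(B|A)*P(A) / P(B), P(B) = P(B|A)*P(A) + P(B|not A)*P(not A)
P(B|A)*P(A) = 0.928 * 0.456 = 0.423168
P(B|not A)*P(not A) = 0.272 * 0.544 = 0.147968
P(B) = 0.423168 + 0.147968 = 0.571136
P(A|B) = 0.423168 / 0.571136 = 1653/2231 ≈ 0.74092335

0.740923


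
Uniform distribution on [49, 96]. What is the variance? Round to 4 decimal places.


Var = (b-a)^2 / 12
(b-a)^2 = (96 - 49)^2 = 2209
Var = 2209/12 ≈ 184.083333

184.0833


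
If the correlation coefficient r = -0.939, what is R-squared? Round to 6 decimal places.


R^2 = r^2 = (-0.939)^2 = 0.881721

0.881721


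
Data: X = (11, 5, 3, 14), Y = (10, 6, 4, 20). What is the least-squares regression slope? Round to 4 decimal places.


b = sum((xi-xbar)(yi-ybar)) / sum((xi-xbar)^2)
n = 4, xbar = 33/4 = 8.25, ybar = 40/4 = 10
Sxy = sum((xi-xbar)(yi-ybar)) = 102
Sxx = sum((xi-xbar)^2) = 78.75
b = Sxy / Sxx = 136/105 ≈ 1.295238

1.2952


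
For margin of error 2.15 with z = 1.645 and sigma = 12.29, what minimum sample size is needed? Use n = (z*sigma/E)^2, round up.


z*sigma/E = 1.645 * 12.29 / 2.15 ≈ 9.403279
(z*sigma/E)^2 ≈ 88.421657
round up: n = 89

89


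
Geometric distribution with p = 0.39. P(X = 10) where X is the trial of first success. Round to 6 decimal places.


P = (1-p)^(k-1) * p
(1-p)^(k-1) = 0.61^9 ≈ 0.01169415
P = 0.01169415 * 0.39 ≈ 0.004560717

0.004561


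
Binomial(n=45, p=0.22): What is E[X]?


E[X] = n*p = 45 * 0.22 = 9.9

9.9


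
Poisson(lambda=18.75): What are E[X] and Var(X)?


E[X] = Var(X) = lambda = 18.75

18.75, 18.75


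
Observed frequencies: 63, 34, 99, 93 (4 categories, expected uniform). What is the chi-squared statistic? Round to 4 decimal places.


chi2 = sum((O-E)^2/E), E = total/4
total = 289, E = 289/4 = 72.25
(63 - 72.25)^2 / 72.25 = 85.5625 / 72.25 = 1369/1156 ≈ 1.184256
(34 - 72.25)^2 / 72.25 = 1463.0625 / 72.25 = 20.25
(99 - 72.25)^2 / 72.25 = 715.5625 / 72.25 = 11449/1156 ≈ 9.903979
(93 - 72.25)^2 / 72.25 = 430.5625 / 72.25 = 6889/1156 ≈ 5.959343
chi2 = 10779/289 ≈ 37.297578

37.2976


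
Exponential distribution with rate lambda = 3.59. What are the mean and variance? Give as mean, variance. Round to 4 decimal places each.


mean = 1/lam, var = 1/lam^2
mean = 1 / 3.59 = 100/359 ≈ 0.278552
lam^2 = 3.59^2 = 12.8881
var = 1 / 12.8881 ≈ 0.077591

0.2786, 0.0776


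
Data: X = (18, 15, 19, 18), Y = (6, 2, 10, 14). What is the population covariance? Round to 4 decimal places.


Cov = (1/n)*sum((xi-xbar)(yi-ybar))
n = 4, xbar = 70/4 = 17.5, ybar = 32/4 = 8
sum((xi-xbar)(yi-ybar)) = 20
Cov = 20 / 4 = 5

5.0000


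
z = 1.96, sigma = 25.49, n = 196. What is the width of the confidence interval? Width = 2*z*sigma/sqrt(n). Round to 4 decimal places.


width = 2*z*sigma/sqrt(n)
2*z*sigma = 2 * 1.96 * 25.49 = 99.9208
sqrt(196) = 14
width = 99.9208 / 14 = 7.1372

7.1372


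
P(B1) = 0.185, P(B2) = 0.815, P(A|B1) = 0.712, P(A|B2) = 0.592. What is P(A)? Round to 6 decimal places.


P(A) = P(A|B1)*P(B1) + P(A|B2)*P(B2)
P(A|B1)*P(B1) = 0.712 * 0.185 = 0.13172
P(A|B2)*P(B2) = 0.592 * 0.815 = 0.48248
P(A) = 0.13172 + 0.48248 = 0.6142

0.614200


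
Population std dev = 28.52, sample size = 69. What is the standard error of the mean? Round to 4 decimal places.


SE = sigma / sqrt(n)
sqrt(69) ≈ 8.306624
SE = 28.52 / 8.306624 ≈ 3.433405

3.4334


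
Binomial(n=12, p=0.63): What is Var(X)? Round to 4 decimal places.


Var = n*p*(1-p) = 12 * 0.63 * 0.37 = 2.7972

2.7972


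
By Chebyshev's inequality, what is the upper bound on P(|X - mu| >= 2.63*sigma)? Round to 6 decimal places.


P <= 1/k^2
k^2 = 2.63^2 = 6.9169
1/k^2 = 1 / 6.9169 ≈ 0.14457344

0.144573


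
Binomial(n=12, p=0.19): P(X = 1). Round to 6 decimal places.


P = C(n,k) * p^k * (1-p)^(n-k)
C(12,1) = 12
p^k = 0.19^1 = 0.19
(1-p)^(n-k) = 0.81^11 ≈ 0.09847709
P = 12 * 0.19 * 0.09847709 ≈ 0.224528

0.224528


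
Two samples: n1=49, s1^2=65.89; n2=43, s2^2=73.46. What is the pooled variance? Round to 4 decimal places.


sp^2 = ((n1-1)*s1^2 + (n2-1)*s2^2)/(n1+n2-2)
(n1-1)*s1^2 = 48 * 65.89 = 3162.72
(n2-1)*s2^2 = 42 * 73.46 = 3085.32
numerator = 3162.72 + 3085.32 = 6248.04
n1+n2-2 = 90
sp^2 = 6248.04 / 90 = 52067/750 ≈ 69.422667

69.4227


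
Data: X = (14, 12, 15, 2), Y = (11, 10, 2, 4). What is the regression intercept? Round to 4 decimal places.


a = ybar - b*xbar, where b = sum((xi-xbar)(yi-ybar)) / sum((xi-xbar)^2)
n = 4, xbar = 43/4 = 10.75, ybar = 27/4 = 6.75
Sxy = sum((xi-xbar)(yi-ybar)) = 21.75
Sxx = sum((xi-xbar)^2) = 106.75
b = Sxy / Sxx = 87/427 ≈ 0.203747
a = 6.75 - 0.203747 * 10.75 = 1947/427 ≈ 4.559719

4.5597


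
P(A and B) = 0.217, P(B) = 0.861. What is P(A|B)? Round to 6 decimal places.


P(A|B) = P(A and B) / P(B) = 0.217 / 0.861 = 31/123 ≈ 0.25203252

0.252033


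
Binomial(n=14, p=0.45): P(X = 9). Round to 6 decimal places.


P = C(n,k) * p^k * (1-p)^(n-k)
C(14,9) = 2002
p^k = 0.45^9 ≈ 0.0007566806
(1-p)^(n-k) = 0.55^5 ≈ 0.05032844
P = 2002 * 0.0007566806 * 0.05032844 ≈ 0.076241

0.076241


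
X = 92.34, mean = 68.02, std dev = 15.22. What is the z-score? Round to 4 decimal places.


z = (X - mu) / sigma
X - mu = 92.34 - 68.02 = 24.32
z = 24.32 / 15.22 = 1216/761 ≈ 1.597898

1.5979


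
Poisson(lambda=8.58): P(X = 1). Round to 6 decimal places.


P = e^(-lam) * lam^k / k!
e^(-8.58) ≈ 0.0001878250
lam^k = 8.58^1 = 8.58
k! = 1! = 1
P = 0.0001878250 * 8.58 / 1 ≈ 0.001612

0.001612


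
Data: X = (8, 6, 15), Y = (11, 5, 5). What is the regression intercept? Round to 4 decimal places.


a = ybar - b*xbar, where b = sum((xi-xbar)(yi-ybar)) / sum((xi-xbar)^2)
n = 3, xbar = 29/3 ≈ 9.666667, ybar = 21/3 = 7
Sxy = sum((xi-xbar)(yi-ybar)) = -10
Sxx = sum((xi-xbar)^2) = 134/3 ≈ 44.666667
b = Sxy / Sxx = -15/67 ≈ -0.223881
a = 7 - (-0.223881) * 9.666667 = 614/67 ≈ 9.164179

9.1642


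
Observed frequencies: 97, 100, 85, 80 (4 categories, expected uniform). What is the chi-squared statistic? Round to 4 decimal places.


chi2 = sum((O-E)^2/E), E = total/4
total = 362, E = 362/4 = 90.5
(97 - 90.5)^2 / 90.5 = 42.25 / 90.5 = 169/362 ≈ 0.466851
(100 - 90.5)^2 / 90.5 = 90.25 / 90.5 = 361/362 ≈ 0.997238
(85 - 90.5)^2 / 90.5 = 30.25 / 90.5 = 121/362 ≈ 0.334254
(80 - 90.5)^2 / 90.5 = 110.25 / 90.5 = 441/362 ≈ 1.218232
chi2 = 546/181 ≈ 3.016575

3.0166


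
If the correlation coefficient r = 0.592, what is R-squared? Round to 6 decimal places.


R^2 = r^2 = (0.592)^2 = 0.350464

0.350464


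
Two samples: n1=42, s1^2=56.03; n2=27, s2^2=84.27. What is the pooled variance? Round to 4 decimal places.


sp^2 = ((n1-1)*s1^2 + (n2-1)*s2^2)/(n1+n2-2)
(n1-1)*s1^2 = 41 * 56.03 = 2297.23
(n2-1)*s2^2 = 26 * 84.27 = 2191.02
numerator = 2297.23 + 2191.02 = 4488.25
n1+n2-2 = 67
sp^2 = 4488.25 / 67 = 17953/268 ≈ 66.988806

66.9888


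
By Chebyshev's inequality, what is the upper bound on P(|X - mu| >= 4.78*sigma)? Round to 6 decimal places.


P <= 1/k^2
k^2 = 4.78^2 = 22.8484
1/k^2 = 1 / 22.8484 ≈ 0.04376674

0.043767


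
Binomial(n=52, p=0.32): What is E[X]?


E[X] = n*p = 52 * 0.32 = 16.64

16.64


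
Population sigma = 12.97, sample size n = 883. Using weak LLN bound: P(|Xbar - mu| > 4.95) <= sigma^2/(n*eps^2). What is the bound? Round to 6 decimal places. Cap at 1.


bound = min(1, sigma^2/(n*eps^2))
sigma^2 = 12.97^2 = 168.2209
n*eps^2 = 883 * 4.95^2 = 883 * 24.5025 = 21635.7075
sigma^2/(n*eps^2) = 168.2209 / 21635.7075 ≈ 0.00777515

0.007775


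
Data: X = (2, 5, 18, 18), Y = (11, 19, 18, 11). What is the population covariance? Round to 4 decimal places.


Cov = (1/n)*sum((xi-xbar)(yi-ybar))
n = 4, xbar = 43/4 = 10.75, ybar = 59/4 = 14.75
sum((xi-xbar)(yi-ybar)) = 4.75
Cov = 4.75 / 4 = 1.1875

1.1875


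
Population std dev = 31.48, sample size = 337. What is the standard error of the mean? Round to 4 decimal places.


SE = sigma / sqrt(n)
sqrt(337) ≈ 18.357560
SE = 31.48 / 18.357560 ≈ 1.714825

1.7148


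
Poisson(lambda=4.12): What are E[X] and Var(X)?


E[X] = Var(X) = lambda = 4.12

4.12, 4.12


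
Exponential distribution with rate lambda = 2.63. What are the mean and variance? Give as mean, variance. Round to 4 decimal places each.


mean = 1/lam, var = 1/lam^2
mean = 1 / 2.63 = 100/263 ≈ 0.380228
lam^2 = 2.63^2 = 6.9169
var = 1 / 6.9169 ≈ 0.144573

0.3802, 0.1446


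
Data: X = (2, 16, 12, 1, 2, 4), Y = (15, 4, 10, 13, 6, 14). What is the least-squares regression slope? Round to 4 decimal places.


b = sum((xi-xbar)(yi-ybar)) / sum((xi-xbar)^2)
n = 6, xbar = 37/6 ≈ 6.166667, ybar = 62/6 = 31/3 ≈ 10.333333
Sxy = sum((xi-xbar)(yi-ybar)) = -262/3 ≈ -87.333333
Sxx = sum((xi-xbar)^2) = 1181/6 ≈ 196.833333
b = Sxy / Sxx = -524/1181 ≈ -0.443692

-0.4437


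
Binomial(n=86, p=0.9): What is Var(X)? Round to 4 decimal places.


Var = n*p*(1-p) = 86 * 0.9 * 0.1 = 7.74

7.7400


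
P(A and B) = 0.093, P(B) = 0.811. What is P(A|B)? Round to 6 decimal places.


P(A|B) = P(A and B) / P(B) = 0.093 / 0.811 = 93/811 ≈ 0.11467324

0.114673


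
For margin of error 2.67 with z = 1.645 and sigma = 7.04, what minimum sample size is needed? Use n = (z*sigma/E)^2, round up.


z*sigma/E = 1.645 * 7.04 / 2.67 = 28952/6675 ≈ 4.337378
(z*sigma/E)^2 ≈ 18.812850
round up: n = 19

19


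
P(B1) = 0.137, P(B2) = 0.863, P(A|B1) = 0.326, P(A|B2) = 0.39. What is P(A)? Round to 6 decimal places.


P(A) = P(A|B1)*P(B1) + P(A|B2)*P(B2)
P(A|B1)*P(B1) = 0.326 * 0.137 = 0.044662
P(A|B2)*P(B2) = 0.39 * 0.863 = 0.33657
P(A) = 0.044662 + 0.33657 = 0.381232

0.381232


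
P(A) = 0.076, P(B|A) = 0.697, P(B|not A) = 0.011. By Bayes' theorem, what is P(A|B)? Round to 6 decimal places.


P(A|B) = P(B|A)*P(A) / P(B), P(B) = P(B|A)*P(A) + P(B|not A)*P(not A)
P(B|A)*P(A) = 0.697 * 0.076 = 0.052972
P(B|not A)*P(not A) = 0.011 * 0.924 = 0.010164
P(B) = 0.052972 + 0.010164 = 0.063136
P(A|B) = 0.052972 / 0.063136 ≈ 0.83901419

0.839014
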